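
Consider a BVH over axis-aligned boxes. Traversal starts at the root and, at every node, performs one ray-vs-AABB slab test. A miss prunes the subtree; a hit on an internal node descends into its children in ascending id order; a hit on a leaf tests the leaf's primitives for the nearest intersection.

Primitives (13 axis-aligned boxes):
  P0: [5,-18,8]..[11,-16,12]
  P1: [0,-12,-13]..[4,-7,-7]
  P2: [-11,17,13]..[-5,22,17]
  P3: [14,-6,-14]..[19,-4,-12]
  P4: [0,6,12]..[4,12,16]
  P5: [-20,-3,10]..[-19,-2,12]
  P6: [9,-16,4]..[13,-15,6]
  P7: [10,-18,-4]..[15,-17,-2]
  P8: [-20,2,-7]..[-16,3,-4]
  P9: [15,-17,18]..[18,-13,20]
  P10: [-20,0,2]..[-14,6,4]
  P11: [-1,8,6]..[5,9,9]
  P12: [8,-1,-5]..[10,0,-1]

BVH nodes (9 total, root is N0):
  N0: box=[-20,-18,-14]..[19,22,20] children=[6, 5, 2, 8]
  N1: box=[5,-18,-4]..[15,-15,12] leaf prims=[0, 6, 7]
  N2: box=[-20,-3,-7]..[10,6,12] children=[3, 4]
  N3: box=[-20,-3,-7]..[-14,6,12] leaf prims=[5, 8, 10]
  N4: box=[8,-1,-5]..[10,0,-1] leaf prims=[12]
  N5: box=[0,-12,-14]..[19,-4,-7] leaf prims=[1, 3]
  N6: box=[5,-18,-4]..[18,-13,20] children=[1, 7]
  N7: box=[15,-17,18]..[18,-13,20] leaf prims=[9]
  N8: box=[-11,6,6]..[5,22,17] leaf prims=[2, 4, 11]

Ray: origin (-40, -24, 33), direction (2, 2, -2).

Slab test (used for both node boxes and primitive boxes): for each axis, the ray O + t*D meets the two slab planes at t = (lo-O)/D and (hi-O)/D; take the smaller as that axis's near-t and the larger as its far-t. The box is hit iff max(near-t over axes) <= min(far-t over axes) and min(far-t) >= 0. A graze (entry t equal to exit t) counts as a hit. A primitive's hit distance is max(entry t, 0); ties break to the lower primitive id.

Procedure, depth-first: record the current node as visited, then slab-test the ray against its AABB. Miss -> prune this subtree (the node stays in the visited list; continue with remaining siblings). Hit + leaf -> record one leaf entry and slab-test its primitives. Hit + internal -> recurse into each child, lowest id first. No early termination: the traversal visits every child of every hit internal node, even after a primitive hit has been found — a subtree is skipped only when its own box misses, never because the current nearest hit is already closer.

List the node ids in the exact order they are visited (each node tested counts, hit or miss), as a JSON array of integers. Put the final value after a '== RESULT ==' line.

Traverse from the root:
N0 x:[10,59/2] y:[3,23] z:[13/2,47/2] -> hit [10,23], descend [2, 5, 6, 8]
  N2 x:[10,25] y:[21/2,15] z:[21/2,20] -> hit [21/2,15], descend [3, 4]
    N3 x:[10,13] y:[21/2,15] z:[21/2,20] -> hit [21/2,13] leaf, test {P5@t=21/2, P8(miss), P10(miss)}
    N4 x:[24,25] y:[23/2,12] z:[17,19] -> miss, prune
  N5 x:[20,59/2] y:[6,10] z:[20,47/2] -> miss, prune
  N6 x:[45/2,29] y:[3,11/2] z:[13/2,37/2] -> miss, prune
  N8 x:[29/2,45/2] y:[15,23] z:[8,27/2] -> miss, prune

Visited [0, 2, 3, 4, 5, 6, 8]. Tests: 7 box, 1 leaf. Nearest: P5.

== RESULT ==
[0, 2, 3, 4, 5, 6, 8]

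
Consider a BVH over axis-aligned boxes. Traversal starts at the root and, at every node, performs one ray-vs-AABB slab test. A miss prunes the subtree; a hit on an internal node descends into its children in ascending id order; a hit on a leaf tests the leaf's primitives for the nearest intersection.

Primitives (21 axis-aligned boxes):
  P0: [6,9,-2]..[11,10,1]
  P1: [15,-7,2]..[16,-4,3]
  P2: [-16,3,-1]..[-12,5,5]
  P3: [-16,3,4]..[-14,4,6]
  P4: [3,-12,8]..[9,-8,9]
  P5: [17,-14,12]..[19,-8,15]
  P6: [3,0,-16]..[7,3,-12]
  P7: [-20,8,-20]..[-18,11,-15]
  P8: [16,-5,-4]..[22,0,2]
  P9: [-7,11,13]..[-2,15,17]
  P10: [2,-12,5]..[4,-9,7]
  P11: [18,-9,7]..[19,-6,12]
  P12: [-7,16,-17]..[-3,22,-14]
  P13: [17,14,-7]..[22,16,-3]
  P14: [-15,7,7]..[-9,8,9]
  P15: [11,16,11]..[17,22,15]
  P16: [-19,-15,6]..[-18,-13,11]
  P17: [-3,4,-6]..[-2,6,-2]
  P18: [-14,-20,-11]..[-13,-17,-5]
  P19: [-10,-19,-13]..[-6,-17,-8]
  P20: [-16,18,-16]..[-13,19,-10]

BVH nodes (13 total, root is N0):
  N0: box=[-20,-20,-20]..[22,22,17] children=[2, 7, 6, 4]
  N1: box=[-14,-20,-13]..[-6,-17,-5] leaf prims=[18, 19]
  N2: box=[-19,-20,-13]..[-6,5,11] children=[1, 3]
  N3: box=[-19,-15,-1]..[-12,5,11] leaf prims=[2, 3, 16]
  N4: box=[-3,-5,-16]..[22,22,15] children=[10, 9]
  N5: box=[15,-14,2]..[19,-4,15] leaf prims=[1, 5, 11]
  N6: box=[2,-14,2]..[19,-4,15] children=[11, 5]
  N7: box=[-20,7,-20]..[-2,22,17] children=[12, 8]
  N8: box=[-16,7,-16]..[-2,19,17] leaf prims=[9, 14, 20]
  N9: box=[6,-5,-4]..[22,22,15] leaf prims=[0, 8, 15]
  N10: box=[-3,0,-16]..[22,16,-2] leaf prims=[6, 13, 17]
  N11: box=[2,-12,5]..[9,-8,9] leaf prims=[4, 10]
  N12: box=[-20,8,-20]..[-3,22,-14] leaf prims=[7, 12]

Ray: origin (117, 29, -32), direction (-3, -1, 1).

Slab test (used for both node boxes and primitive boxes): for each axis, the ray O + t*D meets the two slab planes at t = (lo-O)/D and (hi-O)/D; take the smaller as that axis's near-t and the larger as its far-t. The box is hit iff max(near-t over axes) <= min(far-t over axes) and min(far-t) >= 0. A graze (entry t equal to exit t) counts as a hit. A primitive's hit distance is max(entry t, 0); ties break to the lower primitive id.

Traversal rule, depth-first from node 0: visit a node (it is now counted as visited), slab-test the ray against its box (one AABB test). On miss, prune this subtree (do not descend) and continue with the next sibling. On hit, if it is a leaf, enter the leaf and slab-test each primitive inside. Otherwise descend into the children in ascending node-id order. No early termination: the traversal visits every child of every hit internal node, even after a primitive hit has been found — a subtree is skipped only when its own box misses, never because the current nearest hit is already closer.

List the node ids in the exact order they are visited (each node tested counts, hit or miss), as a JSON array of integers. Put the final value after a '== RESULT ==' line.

Trace the traversal:
N0 x:[95/3,137/3] y:[7,49] z:[12,49] -> hit [95/3,137/3], descend [2, 4, 6, 7]
  N2 x:[41,136/3] y:[24,49] z:[19,43] -> hit [41,43], descend [1, 3]
    N1 x:[41,131/3] y:[46,49] z:[19,27] -> miss, prune
    N3 x:[43,136/3] y:[24,44] z:[31,43] -> hit [43,43] leaf, test {P2(miss), P3(miss), P16(miss)}
  N4 x:[95/3,40] y:[7,34] z:[16,47] -> hit [95/3,34], descend [9, 10]
    N9 x:[95/3,37] y:[7,34] z:[28,47] -> hit [95/3,34] leaf, test {P0(miss), P8@t=95/3, P15(miss)}
    N10 x:[95/3,40] y:[13,29] z:[16,30] -> miss, prune
  N6 x:[98/3,115/3] y:[33,43] z:[34,47] -> hit [34,115/3], descend [5, 11]
    N5 x:[98/3,34] y:[33,43] z:[34,47] -> hit [34,34] leaf, test {P1@t=34, P5(miss), P11(miss)}
    N11 x:[36,115/3] y:[37,41] z:[37,41] -> hit [37,115/3] leaf, test {P4(miss), P10@t=38}
  N7 x:[119/3,137/3] y:[7,22] z:[12,49] -> miss, prune

order=[0, 2, 1, 3, 4, 9, 10, 6, 5, 11, 7]  |boxes|=11  |leaves|=4  hit=P8

== RESULT ==
[0, 2, 1, 3, 4, 9, 10, 6, 5, 11, 7]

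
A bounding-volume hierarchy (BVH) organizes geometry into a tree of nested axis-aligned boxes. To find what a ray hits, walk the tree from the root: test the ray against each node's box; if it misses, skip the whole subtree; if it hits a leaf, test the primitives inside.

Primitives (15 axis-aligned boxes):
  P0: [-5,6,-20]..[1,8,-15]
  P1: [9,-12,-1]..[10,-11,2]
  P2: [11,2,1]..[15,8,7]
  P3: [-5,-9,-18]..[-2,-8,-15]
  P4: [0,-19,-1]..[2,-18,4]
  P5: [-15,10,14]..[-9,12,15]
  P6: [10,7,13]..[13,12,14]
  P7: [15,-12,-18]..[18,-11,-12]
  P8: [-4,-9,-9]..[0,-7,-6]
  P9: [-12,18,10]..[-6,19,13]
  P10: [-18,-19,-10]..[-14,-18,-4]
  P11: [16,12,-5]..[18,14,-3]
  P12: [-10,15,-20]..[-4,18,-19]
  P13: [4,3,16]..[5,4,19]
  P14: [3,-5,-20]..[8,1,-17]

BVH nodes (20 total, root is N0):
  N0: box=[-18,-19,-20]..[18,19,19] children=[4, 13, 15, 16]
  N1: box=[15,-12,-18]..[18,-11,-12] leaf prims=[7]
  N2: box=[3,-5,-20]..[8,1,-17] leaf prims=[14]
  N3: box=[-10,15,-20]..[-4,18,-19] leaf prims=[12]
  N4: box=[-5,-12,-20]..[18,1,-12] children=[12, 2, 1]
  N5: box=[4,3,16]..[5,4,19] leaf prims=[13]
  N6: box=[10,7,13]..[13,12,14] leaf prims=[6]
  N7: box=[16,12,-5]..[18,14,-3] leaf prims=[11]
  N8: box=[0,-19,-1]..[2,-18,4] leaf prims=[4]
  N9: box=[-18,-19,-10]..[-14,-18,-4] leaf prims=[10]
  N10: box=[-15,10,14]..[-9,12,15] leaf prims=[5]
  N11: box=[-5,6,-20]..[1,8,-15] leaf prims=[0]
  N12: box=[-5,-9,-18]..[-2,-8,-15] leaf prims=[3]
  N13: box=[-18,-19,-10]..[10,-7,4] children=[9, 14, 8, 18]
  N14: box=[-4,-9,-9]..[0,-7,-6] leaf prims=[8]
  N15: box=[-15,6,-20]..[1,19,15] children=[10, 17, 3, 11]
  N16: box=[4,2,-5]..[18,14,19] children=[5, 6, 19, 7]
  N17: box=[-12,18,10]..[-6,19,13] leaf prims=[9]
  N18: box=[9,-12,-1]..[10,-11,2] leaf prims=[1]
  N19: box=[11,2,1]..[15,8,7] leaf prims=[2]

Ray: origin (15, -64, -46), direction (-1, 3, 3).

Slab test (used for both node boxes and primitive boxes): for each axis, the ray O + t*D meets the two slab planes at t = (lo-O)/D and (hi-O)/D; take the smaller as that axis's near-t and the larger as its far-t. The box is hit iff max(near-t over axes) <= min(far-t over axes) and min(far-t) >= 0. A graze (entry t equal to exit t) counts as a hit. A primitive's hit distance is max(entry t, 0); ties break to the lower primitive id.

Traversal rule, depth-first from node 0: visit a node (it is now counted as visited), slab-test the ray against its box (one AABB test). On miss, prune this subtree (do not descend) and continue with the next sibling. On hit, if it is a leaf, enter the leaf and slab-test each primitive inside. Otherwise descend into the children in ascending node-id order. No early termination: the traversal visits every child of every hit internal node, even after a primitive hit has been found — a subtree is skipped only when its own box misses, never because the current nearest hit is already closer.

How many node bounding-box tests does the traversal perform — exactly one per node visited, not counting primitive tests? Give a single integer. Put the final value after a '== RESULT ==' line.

Traverse from the root:
N0 x:[-3,33] y:[15,83/3] z:[26/3,65/3] -> hit [15,65/3], descend [4, 13, 15, 16]
  N4 x:[-3,20] y:[52/3,65/3] z:[26/3,34/3] -> miss, prune
  N13 x:[5,33] y:[15,19] z:[12,50/3] -> hit [15,50/3], descend [8, 9, 14, 18]
    N8 x:[13,15] y:[15,46/3] z:[15,50/3] -> hit [15,15] leaf, test {P4@t=15}
    N9 x:[29,33] y:[15,46/3] z:[12,14] -> miss, prune
    N14 x:[15,19] y:[55/3,19] z:[37/3,40/3] -> miss, prune
    N18 x:[5,6] y:[52/3,53/3] z:[15,16] -> miss, prune
  N15 x:[14,30] y:[70/3,83/3] z:[26/3,61/3] -> miss, prune
  N16 x:[-3,11] y:[22,26] z:[41/3,65/3] -> miss, prune

order=[0, 4, 13, 8, 9, 14, 18, 15, 16]  |boxes|=9  |leaves|=1  hit=P4

== RESULT ==
9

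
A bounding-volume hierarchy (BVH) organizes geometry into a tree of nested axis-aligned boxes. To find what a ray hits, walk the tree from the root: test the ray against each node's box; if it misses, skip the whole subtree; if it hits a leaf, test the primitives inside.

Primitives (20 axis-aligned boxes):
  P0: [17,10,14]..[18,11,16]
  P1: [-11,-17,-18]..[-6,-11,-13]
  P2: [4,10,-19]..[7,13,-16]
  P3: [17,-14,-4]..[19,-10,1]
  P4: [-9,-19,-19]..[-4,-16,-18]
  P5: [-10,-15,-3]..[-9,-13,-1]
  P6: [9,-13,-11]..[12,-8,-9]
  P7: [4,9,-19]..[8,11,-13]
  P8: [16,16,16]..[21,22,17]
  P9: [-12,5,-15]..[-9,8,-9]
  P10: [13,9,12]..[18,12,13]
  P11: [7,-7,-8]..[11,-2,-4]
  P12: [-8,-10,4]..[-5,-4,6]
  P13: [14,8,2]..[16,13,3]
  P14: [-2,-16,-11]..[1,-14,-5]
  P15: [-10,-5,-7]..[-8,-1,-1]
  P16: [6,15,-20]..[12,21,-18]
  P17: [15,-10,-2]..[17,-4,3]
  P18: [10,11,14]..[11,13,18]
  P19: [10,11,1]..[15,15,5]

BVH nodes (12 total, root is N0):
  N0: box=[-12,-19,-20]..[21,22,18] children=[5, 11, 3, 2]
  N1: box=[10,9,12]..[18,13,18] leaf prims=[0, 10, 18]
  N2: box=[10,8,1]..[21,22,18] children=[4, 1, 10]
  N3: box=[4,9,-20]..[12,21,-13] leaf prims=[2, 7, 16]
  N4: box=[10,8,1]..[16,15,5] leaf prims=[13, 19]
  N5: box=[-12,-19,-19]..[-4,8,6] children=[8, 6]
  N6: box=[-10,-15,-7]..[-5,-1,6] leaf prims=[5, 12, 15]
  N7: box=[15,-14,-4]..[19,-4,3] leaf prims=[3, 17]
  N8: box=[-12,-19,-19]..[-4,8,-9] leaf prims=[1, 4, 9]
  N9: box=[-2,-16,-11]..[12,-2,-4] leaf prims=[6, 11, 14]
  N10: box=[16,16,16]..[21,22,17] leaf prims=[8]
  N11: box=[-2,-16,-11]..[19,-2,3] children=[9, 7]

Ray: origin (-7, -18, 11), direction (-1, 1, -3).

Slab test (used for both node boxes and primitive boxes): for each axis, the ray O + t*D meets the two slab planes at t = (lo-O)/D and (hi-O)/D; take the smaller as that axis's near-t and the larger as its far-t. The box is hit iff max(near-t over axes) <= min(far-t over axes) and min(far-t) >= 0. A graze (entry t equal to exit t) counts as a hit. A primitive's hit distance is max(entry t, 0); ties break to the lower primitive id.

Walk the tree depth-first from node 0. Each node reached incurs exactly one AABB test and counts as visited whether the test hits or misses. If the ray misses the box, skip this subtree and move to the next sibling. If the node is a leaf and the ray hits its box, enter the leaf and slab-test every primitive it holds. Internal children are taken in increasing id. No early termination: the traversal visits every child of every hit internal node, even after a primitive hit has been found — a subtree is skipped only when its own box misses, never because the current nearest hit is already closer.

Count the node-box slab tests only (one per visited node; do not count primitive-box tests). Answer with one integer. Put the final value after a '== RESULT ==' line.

Trace the traversal:
N0 x:[-28,5] y:[-1,40] z:[-7/3,31/3] -> hit [-1,5], descend [2, 3, 5, 11]
  N2 x:[-28,-17] y:[26,40] z:[-7/3,10/3] -> miss, prune
  N3 x:[-19,-11] y:[27,39] z:[8,31/3] -> miss, prune
  N5 x:[-3,5] y:[-1,26] z:[5/3,10] -> hit [5/3,5], descend [6, 8]
    N6 x:[-2,3] y:[3,17] z:[5/3,6] -> hit [3,3] leaf, test {P5(miss), P12(miss), P15(miss)}
    N8 x:[-3,5] y:[-1,26] z:[20/3,10] -> miss, prune
  N11 x:[-26,-5] y:[2,16] z:[8/3,22/3] -> miss, prune

Summary -> nodes [0, 2, 3, 5, 6, 8, 11]; box-tests=7; leaf-entries=1; first=miss

== RESULT ==
7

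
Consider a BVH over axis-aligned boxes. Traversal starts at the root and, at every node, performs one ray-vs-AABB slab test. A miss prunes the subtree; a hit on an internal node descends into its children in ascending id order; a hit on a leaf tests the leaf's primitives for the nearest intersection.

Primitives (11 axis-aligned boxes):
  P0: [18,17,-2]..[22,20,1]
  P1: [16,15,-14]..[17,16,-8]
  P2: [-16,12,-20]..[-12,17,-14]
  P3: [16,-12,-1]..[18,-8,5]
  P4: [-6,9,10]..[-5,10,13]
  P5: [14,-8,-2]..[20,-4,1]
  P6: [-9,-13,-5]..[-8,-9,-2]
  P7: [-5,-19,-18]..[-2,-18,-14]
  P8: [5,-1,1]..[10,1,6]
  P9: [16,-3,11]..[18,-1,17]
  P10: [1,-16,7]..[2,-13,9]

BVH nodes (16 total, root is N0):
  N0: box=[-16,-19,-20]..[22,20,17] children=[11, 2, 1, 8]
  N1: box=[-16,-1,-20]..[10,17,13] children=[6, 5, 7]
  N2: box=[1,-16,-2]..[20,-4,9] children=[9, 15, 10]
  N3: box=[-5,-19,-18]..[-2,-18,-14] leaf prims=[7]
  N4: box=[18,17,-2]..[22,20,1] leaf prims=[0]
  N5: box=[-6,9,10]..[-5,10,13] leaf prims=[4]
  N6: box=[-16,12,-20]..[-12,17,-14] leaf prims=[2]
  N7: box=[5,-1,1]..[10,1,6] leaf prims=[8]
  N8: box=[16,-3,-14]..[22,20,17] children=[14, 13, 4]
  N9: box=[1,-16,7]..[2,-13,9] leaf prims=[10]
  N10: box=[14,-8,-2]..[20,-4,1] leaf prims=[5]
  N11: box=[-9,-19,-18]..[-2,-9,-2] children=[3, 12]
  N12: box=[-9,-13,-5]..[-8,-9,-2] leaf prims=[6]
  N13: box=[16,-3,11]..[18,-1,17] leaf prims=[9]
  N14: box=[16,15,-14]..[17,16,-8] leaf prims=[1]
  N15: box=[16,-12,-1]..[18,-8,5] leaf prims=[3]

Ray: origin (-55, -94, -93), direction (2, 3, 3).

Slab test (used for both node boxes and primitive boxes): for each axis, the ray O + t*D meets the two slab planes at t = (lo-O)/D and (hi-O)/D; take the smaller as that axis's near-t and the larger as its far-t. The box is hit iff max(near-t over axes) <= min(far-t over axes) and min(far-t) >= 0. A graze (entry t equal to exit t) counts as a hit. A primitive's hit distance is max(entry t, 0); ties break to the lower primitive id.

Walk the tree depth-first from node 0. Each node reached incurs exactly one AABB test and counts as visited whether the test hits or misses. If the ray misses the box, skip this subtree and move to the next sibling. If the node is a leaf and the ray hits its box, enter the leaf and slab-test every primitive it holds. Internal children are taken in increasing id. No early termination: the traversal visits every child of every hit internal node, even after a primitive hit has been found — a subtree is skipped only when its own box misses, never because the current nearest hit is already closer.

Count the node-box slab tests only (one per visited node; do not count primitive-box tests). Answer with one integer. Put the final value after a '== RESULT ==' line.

Traverse from the root:
N0 x:[39/2,77/2] y:[25,38] z:[73/3,110/3] -> hit [25,110/3], descend [1, 2, 8, 11]
  N1 x:[39/2,65/2] y:[31,37] z:[73/3,106/3] -> hit [31,65/2], descend [5, 6, 7]
    N5 x:[49/2,25] y:[103/3,104/3] z:[103/3,106/3] -> miss, prune
    N6 x:[39/2,43/2] y:[106/3,37] z:[73/3,79/3] -> miss, prune
    N7 x:[30,65/2] y:[31,95/3] z:[94/3,33] -> hit [94/3,95/3] leaf, test {P8@t=94/3}
  N2 x:[28,75/2] y:[26,30] z:[91/3,34] -> miss, prune
  N8 x:[71/2,77/2] y:[91/3,38] z:[79/3,110/3] -> hit [71/2,110/3], descend [4, 13, 14]
    N4 x:[73/2,77/2] y:[37,38] z:[91/3,94/3] -> miss, prune
    N13 x:[71/2,73/2] y:[91/3,31] z:[104/3,110/3] -> miss, prune
    N14 x:[71/2,36] y:[109/3,110/3] z:[79/3,85/3] -> miss, prune
  N11 x:[23,53/2] y:[25,85/3] z:[25,91/3] -> hit [25,53/2], descend [3, 12]
    N3 x:[25,53/2] y:[25,76/3] z:[25,79/3] -> hit [25,76/3] leaf, test {P7@t=25}
    N12 x:[23,47/2] y:[27,85/3] z:[88/3,91/3] -> miss, prune

order=[0, 1, 5, 6, 7, 2, 8, 4, 13, 14, 11, 3, 12]  |boxes|=13  |leaves|=2  hit=P7

== RESULT ==
13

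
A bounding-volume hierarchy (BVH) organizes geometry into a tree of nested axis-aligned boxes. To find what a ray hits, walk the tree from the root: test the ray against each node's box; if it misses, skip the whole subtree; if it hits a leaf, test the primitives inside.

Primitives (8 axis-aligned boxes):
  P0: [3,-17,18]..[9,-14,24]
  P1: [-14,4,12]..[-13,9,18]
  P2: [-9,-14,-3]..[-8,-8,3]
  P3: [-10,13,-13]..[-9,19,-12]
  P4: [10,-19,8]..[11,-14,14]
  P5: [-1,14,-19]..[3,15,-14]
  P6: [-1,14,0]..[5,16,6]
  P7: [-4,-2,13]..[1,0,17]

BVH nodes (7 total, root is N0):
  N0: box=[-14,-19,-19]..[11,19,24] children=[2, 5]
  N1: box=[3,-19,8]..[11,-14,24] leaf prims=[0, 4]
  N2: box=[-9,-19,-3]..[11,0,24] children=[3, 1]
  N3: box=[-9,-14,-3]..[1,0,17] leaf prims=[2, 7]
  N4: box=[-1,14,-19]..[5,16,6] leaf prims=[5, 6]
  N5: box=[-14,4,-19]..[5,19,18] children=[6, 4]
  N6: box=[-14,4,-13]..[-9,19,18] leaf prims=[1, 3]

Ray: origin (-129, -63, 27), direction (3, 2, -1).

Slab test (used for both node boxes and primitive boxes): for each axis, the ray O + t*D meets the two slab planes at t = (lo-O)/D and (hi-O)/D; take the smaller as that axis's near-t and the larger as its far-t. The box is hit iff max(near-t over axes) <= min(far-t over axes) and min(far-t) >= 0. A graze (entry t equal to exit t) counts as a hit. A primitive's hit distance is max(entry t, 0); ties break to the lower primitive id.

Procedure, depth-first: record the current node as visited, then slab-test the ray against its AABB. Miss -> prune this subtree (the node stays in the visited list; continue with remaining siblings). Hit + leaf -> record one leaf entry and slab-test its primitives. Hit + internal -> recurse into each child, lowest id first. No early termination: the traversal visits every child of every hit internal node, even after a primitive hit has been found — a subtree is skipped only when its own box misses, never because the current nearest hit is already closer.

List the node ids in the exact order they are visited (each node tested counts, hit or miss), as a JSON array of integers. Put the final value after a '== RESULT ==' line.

Walk:
N0 x:[115/3,140/3] y:[22,41] z:[3,46] -> hit [115/3,41], descend [2, 5]
  N2 x:[40,140/3] y:[22,63/2] z:[3,30] -> miss, prune
  N5 x:[115/3,134/3] y:[67/2,41] z:[9,46] -> hit [115/3,41], descend [4, 6]
    N4 x:[128/3,134/3] y:[77/2,79/2] z:[21,46] -> miss, prune
    N6 x:[115/3,40] y:[67/2,41] z:[9,40] -> hit [115/3,40] leaf, test {P1(miss), P3@t=119/3}

Visited [0, 2, 5, 4, 6]. Tests: 5 box, 1 leaf. Nearest: P3.

== RESULT ==
[0, 2, 5, 4, 6]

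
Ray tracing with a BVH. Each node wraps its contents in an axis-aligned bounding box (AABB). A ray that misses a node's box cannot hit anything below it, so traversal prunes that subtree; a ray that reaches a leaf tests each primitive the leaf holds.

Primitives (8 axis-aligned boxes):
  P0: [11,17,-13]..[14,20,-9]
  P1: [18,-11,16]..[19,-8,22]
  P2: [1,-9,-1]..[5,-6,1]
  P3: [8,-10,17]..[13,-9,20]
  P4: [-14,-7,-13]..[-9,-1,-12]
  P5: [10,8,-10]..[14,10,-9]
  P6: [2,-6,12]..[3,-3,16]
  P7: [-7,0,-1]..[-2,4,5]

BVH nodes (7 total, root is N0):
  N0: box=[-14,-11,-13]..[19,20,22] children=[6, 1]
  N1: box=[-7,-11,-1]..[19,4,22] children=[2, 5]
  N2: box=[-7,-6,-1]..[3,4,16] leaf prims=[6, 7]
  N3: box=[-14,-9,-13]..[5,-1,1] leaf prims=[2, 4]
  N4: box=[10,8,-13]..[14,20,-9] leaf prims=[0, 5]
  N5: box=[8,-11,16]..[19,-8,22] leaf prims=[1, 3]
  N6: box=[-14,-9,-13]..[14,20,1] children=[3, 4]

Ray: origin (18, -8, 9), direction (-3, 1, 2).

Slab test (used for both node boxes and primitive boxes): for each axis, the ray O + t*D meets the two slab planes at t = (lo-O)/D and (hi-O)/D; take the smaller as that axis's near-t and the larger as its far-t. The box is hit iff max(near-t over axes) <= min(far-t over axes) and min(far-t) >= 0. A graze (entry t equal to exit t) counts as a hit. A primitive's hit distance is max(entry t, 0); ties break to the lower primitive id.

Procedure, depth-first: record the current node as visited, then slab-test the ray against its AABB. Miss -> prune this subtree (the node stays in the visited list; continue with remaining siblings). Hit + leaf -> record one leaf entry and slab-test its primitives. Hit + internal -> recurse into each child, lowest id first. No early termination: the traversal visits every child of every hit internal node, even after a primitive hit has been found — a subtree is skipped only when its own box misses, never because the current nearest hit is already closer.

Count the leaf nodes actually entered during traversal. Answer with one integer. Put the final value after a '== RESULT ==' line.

Traverse from the root:
N0 x:[-1/3,32/3] y:[-3,28] z:[-11,13/2] -> hit [-1/3,13/2], descend [1, 6]
  N1 x:[-1/3,25/3] y:[-3,12] z:[-5,13/2] -> hit [-1/3,13/2], descend [2, 5]
    N2 x:[5,25/3] y:[2,12] z:[-5,7/2] -> miss, prune
    N5 x:[-1/3,10/3] y:[-3,0] z:[7/2,13/2] -> miss, prune
  N6 x:[4/3,32/3] y:[-1,28] z:[-11,-4] -> miss, prune

5 AABB tests over nodes [0, 1, 2, 5, 6]; 0 leaves entered; closest miss.

== RESULT ==
0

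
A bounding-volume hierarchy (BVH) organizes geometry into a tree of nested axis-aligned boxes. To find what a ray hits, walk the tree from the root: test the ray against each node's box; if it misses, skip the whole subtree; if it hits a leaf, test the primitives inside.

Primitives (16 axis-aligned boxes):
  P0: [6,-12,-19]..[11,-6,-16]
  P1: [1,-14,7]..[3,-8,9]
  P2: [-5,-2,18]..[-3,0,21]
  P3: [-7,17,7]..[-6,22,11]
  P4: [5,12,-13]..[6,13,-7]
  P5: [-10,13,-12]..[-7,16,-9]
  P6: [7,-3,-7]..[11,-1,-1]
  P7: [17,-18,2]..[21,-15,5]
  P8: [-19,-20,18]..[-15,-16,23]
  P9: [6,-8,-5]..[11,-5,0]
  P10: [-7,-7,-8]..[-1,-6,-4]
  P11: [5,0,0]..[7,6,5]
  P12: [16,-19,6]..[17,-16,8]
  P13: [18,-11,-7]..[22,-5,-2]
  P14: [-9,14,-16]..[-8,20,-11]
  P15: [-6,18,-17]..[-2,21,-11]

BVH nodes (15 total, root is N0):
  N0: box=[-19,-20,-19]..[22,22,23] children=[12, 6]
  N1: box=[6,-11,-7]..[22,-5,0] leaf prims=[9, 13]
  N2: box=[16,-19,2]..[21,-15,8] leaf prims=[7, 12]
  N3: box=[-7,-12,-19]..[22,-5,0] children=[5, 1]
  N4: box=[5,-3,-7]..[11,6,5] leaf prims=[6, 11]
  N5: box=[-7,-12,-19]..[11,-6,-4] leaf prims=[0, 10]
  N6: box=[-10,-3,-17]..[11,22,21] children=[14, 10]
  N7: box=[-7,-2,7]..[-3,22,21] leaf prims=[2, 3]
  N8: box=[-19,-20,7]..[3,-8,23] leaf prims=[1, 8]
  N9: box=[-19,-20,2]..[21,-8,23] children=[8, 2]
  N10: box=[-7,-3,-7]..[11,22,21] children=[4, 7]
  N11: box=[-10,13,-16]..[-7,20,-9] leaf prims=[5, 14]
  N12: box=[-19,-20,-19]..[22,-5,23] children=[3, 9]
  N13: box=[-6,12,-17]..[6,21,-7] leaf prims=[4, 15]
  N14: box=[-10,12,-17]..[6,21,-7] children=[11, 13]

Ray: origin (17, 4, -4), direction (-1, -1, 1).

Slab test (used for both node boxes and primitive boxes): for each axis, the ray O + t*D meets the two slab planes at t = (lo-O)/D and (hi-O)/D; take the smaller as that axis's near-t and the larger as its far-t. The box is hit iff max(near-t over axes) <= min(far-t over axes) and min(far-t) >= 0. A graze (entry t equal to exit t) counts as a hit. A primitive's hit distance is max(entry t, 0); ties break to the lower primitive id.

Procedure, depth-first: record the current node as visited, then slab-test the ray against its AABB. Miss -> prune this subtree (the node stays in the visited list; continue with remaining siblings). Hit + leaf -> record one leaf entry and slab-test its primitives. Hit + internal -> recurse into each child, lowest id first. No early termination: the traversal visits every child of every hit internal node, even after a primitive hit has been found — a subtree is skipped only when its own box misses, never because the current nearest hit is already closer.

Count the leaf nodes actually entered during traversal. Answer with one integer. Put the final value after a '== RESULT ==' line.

Walk:
N0 x:[-5,36] y:[-18,24] z:[-15,27] -> hit [-5,24], descend [6, 12]
  N6 x:[6,27] y:[-18,7] z:[-13,25] -> hit [6,7], descend [10, 14]
    N10 x:[6,24] y:[-18,7] z:[-3,25] -> hit [6,7], descend [4, 7]
      N4 x:[6,12] y:[-2,7] z:[-3,9] -> hit [6,7] leaf, test {P6(miss), P11(miss)}
      N7 x:[20,24] y:[-18,6] z:[11,25] -> miss, prune
    N14 x:[11,27] y:[-17,-8] z:[-13,-3] -> miss, prune
  N12 x:[-5,36] y:[9,24] z:[-15,27] -> hit [9,24], descend [3, 9]
    N3 x:[-5,24] y:[9,16] z:[-15,4] -> miss, prune
    N9 x:[-4,36] y:[12,24] z:[6,27] -> hit [12,24], descend [2, 8]
      N2 x:[-4,1] y:[19,23] z:[6,12] -> miss, prune
      N8 x:[14,36] y:[12,24] z:[11,27] -> hit [14,24] leaf, test {P1(miss), P8(miss)}

11 AABB tests over nodes [0, 6, 10, 4, 7, 14, 12, 3, 9, 2, 8]; 2 leaves entered; closest miss.

== RESULT ==
2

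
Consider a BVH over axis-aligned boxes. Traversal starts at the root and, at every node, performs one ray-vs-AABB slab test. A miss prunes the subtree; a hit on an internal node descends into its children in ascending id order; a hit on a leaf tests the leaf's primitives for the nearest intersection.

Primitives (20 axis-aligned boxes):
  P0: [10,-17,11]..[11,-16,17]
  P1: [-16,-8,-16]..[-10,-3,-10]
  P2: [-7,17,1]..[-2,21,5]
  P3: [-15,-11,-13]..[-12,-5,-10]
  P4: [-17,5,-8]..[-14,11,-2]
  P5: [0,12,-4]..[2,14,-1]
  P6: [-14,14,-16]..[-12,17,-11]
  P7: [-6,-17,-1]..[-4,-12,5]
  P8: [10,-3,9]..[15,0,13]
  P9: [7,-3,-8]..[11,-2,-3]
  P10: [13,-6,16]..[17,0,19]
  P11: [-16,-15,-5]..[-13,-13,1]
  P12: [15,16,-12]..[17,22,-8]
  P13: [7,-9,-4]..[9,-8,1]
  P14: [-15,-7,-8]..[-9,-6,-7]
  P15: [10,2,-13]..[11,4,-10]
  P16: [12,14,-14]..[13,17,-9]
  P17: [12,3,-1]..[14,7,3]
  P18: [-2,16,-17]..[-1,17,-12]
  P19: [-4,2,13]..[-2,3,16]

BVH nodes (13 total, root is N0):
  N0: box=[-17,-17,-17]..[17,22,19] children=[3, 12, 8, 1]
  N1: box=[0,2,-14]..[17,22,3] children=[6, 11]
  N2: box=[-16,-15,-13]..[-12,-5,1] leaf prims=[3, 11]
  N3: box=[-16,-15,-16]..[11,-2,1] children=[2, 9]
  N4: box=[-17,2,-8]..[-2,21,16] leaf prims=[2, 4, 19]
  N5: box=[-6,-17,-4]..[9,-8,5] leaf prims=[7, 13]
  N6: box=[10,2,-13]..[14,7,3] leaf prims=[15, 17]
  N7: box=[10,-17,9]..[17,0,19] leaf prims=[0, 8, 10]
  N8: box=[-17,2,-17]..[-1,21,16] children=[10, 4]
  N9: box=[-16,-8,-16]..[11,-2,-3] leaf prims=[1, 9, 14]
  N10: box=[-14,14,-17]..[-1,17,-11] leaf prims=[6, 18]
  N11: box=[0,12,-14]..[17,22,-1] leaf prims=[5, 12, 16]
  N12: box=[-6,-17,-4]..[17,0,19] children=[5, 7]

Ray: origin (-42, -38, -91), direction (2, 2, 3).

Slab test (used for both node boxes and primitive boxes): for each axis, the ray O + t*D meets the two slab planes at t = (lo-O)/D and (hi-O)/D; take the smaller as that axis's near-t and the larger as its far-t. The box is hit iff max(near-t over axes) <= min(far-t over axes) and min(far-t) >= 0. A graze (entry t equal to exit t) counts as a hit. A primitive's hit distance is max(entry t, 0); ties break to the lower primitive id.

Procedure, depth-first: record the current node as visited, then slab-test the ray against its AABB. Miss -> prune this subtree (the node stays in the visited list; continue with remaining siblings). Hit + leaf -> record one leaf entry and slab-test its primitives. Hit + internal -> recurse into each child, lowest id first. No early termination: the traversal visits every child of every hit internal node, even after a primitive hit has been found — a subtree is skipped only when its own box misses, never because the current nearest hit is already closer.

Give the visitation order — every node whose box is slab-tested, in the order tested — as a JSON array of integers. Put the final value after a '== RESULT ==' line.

Walk:
N0 x:[25/2,59/2] y:[21/2,30] z:[74/3,110/3] -> hit [74/3,59/2], descend [1, 3, 8, 12]
  N1 x:[21,59/2] y:[20,30] z:[77/3,94/3] -> hit [77/3,59/2], descend [6, 11]
    N6 x:[26,28] y:[20,45/2] z:[26,94/3] -> miss, prune
    N11 x:[21,59/2] y:[25,30] z:[77/3,30] -> hit [77/3,59/2] leaf, test {P5(miss), P12(miss), P16@t=27}
  N3 x:[13,53/2] y:[23/2,18] z:[25,92/3] -> miss, prune
  N8 x:[25/2,41/2] y:[20,59/2] z:[74/3,107/3] -> miss, prune
  N12 x:[18,59/2] y:[21/2,19] z:[29,110/3] -> miss, prune

Summary -> nodes [0, 1, 6, 11, 3, 8, 12]; box-tests=7; leaf-entries=1; first=P16

== RESULT ==
[0, 1, 6, 11, 3, 8, 12]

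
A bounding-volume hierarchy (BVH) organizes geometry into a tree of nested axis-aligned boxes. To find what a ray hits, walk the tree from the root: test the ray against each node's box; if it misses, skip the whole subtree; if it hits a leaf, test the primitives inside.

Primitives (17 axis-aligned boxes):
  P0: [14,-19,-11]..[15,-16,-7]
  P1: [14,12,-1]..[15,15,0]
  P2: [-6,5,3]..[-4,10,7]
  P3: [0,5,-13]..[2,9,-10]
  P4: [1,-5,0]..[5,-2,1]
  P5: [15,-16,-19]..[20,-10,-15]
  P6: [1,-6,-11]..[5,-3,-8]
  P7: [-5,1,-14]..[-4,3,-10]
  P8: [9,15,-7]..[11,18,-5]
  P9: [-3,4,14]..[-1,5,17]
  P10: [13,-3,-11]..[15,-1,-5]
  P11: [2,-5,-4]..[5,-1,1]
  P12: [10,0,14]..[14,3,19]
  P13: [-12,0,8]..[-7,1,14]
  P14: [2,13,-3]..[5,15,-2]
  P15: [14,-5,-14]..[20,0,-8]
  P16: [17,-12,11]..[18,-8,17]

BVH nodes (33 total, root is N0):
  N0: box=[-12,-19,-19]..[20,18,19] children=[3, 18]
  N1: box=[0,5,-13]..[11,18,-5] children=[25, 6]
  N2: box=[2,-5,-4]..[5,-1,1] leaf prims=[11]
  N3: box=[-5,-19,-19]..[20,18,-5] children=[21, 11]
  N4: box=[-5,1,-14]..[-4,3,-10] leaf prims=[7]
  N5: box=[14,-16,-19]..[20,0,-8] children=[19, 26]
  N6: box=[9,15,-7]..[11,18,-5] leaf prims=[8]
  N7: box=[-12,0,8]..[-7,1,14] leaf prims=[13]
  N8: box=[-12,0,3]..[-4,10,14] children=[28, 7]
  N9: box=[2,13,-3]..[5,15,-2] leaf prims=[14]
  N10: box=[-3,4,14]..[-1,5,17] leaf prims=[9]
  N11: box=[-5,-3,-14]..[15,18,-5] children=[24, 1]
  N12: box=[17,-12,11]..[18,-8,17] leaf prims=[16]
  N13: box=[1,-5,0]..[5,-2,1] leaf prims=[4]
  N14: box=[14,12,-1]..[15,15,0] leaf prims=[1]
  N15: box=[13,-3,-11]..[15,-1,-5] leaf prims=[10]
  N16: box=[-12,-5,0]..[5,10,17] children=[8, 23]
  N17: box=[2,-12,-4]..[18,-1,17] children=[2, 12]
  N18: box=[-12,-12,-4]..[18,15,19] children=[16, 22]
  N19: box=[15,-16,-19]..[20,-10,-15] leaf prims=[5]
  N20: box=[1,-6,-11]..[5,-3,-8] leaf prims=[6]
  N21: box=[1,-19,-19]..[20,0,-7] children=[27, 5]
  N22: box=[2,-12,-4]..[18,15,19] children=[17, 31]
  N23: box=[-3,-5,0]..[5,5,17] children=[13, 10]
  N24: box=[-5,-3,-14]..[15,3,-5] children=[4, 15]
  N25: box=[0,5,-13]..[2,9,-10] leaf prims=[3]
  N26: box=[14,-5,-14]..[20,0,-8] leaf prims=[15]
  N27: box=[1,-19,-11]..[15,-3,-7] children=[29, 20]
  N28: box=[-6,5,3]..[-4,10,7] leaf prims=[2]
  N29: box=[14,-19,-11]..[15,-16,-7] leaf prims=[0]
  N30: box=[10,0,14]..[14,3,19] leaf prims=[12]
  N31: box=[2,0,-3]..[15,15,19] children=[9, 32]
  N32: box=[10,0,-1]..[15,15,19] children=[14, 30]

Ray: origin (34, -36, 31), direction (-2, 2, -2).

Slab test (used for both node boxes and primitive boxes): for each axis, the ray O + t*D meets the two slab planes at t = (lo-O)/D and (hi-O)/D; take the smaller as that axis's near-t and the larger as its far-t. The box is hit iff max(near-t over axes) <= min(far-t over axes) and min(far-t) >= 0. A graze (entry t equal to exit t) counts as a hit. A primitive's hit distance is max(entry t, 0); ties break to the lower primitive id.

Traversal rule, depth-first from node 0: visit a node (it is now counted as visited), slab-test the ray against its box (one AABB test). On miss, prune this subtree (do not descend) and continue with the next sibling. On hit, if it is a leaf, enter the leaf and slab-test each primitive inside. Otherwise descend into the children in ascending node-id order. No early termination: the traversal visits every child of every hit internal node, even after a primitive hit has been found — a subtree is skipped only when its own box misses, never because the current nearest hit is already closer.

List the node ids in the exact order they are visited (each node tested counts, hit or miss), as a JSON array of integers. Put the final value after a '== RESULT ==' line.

Walk:
N0 x:[7,23] y:[17/2,27] z:[6,25] -> hit [17/2,23], descend [3, 18]
  N3 x:[7,39/2] y:[17/2,27] z:[18,25] -> hit [18,39/2], descend [11, 21]
    N11 x:[19/2,39/2] y:[33/2,27] z:[18,45/2] -> hit [18,39/2], descend [1, 24]
      N1 x:[23/2,17] y:[41/2,27] z:[18,22] -> miss, prune
      N24 x:[19/2,39/2] y:[33/2,39/2] z:[18,45/2] -> hit [18,39/2], descend [4, 15]
        N4 x:[19,39/2] y:[37/2,39/2] z:[41/2,45/2] -> miss, prune
        N15 x:[19/2,21/2] y:[33/2,35/2] z:[18,21] -> miss, prune
    N21 x:[7,33/2] y:[17/2,18] z:[19,25] -> miss, prune
  N18 x:[8,23] y:[12,51/2] z:[6,35/2] -> hit [12,35/2], descend [16, 22]
    N16 x:[29/2,23] y:[31/2,23] z:[7,31/2] -> hit [31/2,31/2], descend [8, 23]
      N8 x:[19,23] y:[18,23] z:[17/2,14] -> miss, prune
      N23 x:[29/2,37/2] y:[31/2,41/2] z:[7,31/2] -> hit [31/2,31/2], descend [10, 13]
        N10 x:[35/2,37/2] y:[20,41/2] z:[7,17/2] -> miss, prune
        N13 x:[29/2,33/2] y:[31/2,17] z:[15,31/2] -> hit [31/2,31/2] leaf, test {P4@t=31/2}
    N22 x:[8,16] y:[12,51/2] z:[6,35/2] -> hit [12,16], descend [17, 31]
      N17 x:[8,16] y:[12,35/2] z:[7,35/2] -> hit [12,16], descend [2, 12]
        N2 x:[29/2,16] y:[31/2,35/2] z:[15,35/2] -> hit [31/2,16] leaf, test {P11@t=31/2}
        N12 x:[8,17/2] y:[12,14] z:[7,10] -> miss, prune
      N31 x:[19/2,16] y:[18,51/2] z:[6,17] -> miss, prune

Summary -> nodes [0, 3, 11, 1, 24, 4, 15, 21, 18, 16, 8, 23, 10, 13, 22, 17, 2, 12, 31]; box-tests=19; leaf-entries=2; first=P4

== RESULT ==
[0, 3, 11, 1, 24, 4, 15, 21, 18, 16, 8, 23, 10, 13, 22, 17, 2, 12, 31]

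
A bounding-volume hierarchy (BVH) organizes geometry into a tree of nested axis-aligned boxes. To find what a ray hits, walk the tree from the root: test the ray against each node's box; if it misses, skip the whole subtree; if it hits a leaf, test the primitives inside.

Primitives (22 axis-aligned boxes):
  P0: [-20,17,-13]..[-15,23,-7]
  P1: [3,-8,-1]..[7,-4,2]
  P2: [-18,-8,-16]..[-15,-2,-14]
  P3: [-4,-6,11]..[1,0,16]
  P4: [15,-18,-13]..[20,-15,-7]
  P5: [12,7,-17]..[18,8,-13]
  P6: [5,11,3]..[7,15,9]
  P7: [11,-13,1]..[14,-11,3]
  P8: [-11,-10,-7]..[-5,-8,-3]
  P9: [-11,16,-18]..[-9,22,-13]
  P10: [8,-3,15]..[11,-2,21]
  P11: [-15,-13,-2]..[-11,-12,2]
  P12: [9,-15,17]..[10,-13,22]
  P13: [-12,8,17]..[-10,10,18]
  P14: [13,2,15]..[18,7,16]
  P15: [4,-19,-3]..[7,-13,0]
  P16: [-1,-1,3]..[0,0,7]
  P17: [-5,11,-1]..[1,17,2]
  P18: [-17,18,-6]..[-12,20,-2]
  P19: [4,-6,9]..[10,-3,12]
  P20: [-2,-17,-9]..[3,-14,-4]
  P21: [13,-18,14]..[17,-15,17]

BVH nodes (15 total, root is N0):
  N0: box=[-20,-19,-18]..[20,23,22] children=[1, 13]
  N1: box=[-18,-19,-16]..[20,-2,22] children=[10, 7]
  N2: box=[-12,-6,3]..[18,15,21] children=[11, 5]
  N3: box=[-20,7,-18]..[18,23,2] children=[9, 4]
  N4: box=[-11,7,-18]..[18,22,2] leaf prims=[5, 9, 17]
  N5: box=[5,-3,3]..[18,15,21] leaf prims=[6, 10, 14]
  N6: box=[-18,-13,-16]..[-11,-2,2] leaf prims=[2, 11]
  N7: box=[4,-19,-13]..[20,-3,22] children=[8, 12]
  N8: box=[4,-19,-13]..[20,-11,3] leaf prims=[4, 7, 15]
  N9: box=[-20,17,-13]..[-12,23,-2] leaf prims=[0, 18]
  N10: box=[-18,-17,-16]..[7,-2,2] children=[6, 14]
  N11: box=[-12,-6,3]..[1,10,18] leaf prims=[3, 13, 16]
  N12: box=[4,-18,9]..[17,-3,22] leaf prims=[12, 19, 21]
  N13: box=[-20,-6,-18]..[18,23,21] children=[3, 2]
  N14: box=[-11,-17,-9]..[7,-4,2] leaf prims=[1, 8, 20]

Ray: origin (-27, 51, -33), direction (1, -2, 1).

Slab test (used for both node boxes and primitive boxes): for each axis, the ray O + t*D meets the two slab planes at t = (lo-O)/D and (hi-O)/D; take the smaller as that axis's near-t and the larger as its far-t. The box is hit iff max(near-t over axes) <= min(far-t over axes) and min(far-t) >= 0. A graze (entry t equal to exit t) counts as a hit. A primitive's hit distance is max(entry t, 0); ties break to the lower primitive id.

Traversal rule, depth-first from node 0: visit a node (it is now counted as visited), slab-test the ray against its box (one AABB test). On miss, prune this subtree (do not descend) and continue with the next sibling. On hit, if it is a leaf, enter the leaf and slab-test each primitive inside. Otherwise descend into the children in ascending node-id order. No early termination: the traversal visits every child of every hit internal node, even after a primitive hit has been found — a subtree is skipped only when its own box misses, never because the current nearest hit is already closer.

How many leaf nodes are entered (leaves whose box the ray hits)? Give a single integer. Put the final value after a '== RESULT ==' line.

Trace the traversal:
N0 x:[7,47] y:[14,35] z:[15,55] -> hit [15,35], descend [1, 13]
  N1 x:[9,47] y:[53/2,35] z:[17,55] -> hit [53/2,35], descend [7, 10]
    N7 x:[31,47] y:[27,35] z:[20,55] -> hit [31,35], descend [8, 12]
      N8 x:[31,47] y:[31,35] z:[20,36] -> hit [31,35] leaf, test {P4(miss), P7(miss), P15@t=32}
      N12 x:[31,44] y:[27,69/2] z:[42,55] -> miss, prune
    N10 x:[9,34] y:[53/2,34] z:[17,35] -> hit [53/2,34], descend [6, 14]
      N6 x:[9,16] y:[53/2,32] z:[17,35] -> miss, prune
      N14 x:[16,34] y:[55/2,34] z:[24,35] -> hit [55/2,34] leaf, test {P1(miss), P8(miss), P20(miss)}
  N13 x:[7,45] y:[14,57/2] z:[15,54] -> hit [15,57/2], descend [2, 3]
    N2 x:[15,45] y:[18,57/2] z:[36,54] -> miss, prune
    N3 x:[7,45] y:[14,22] z:[15,35] -> hit [15,22], descend [4, 9]
      N4 x:[16,45] y:[29/2,22] z:[15,35] -> hit [16,22] leaf, test {P5(miss), P9@t=16, P17(miss)}
      N9 x:[7,15] y:[14,17] z:[20,31] -> miss, prune

13 AABB tests over nodes [0, 1, 7, 8, 12, 10, 6, 14, 13, 2, 3, 4, 9]; 3 leaves entered; closest P9.

== RESULT ==
3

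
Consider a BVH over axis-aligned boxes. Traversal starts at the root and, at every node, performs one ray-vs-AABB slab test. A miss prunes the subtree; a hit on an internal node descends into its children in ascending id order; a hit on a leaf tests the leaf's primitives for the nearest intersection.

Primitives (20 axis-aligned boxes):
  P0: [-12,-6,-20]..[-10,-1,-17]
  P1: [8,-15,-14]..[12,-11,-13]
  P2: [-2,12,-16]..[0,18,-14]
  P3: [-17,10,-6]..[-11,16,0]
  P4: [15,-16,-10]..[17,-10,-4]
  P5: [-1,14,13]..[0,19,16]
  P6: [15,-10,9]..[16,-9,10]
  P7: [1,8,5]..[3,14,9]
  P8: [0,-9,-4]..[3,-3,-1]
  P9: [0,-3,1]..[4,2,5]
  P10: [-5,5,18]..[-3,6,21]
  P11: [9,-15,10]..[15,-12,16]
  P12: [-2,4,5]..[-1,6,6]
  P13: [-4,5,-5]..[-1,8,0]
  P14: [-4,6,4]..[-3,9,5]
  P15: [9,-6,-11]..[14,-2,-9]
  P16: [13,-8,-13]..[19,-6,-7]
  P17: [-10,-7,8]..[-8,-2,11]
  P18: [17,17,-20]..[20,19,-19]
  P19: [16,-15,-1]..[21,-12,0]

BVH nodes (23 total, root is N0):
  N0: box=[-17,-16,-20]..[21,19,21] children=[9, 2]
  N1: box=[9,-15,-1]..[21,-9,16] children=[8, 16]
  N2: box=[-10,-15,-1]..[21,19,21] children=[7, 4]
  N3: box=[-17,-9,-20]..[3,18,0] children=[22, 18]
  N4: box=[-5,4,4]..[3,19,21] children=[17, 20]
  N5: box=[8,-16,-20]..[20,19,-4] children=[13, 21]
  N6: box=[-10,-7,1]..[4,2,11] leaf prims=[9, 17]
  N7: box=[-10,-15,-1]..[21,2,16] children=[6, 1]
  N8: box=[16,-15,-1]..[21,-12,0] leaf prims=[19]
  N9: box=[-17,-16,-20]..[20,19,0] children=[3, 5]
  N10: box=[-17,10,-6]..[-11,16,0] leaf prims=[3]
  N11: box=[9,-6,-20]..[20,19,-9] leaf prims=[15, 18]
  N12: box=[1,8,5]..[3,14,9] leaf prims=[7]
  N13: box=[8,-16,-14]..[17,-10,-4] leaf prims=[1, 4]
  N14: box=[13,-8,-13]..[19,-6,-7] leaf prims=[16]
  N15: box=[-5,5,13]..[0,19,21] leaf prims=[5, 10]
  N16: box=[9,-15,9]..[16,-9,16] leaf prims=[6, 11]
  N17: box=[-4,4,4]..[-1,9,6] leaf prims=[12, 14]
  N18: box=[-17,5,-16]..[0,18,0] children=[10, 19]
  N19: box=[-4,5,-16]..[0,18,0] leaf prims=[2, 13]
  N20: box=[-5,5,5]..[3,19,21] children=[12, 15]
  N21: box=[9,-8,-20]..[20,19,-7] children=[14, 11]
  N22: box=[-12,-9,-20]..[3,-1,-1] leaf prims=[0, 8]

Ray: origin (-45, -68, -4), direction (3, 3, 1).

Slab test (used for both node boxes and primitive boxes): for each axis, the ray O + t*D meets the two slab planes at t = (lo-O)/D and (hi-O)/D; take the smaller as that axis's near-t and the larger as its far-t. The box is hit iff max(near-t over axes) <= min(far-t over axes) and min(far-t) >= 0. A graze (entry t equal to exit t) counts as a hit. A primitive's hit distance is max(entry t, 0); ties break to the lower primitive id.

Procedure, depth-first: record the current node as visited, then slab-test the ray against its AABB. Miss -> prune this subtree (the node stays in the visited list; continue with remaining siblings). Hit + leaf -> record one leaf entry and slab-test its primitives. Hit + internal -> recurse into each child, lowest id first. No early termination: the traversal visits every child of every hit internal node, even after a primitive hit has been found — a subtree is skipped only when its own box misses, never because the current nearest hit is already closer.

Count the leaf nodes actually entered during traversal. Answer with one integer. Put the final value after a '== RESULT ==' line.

Trace the traversal:
N0 x:[28/3,22] y:[52/3,29] z:[-16,25] -> hit [52/3,22], descend [2, 9]
  N2 x:[35/3,22] y:[53/3,29] z:[3,25] -> hit [53/3,22], descend [4, 7]
    N4 x:[40/3,16] y:[24,29] z:[8,25] -> miss, prune
    N7 x:[35/3,22] y:[53/3,70/3] z:[3,20] -> hit [53/3,20], descend [1, 6]
      N1 x:[18,22] y:[53/3,59/3] z:[3,20] -> hit [18,59/3], descend [8, 16]
        N8 x:[61/3,22] y:[53/3,56/3] z:[3,4] -> miss, prune
        N16 x:[18,61/3] y:[53/3,59/3] z:[13,20] -> hit [18,59/3] leaf, test {P6(miss), P11@t=18}
      N6 x:[35/3,49/3] y:[61/3,70/3] z:[5,15] -> miss, prune
  N9 x:[28/3,65/3] y:[52/3,29] z:[-16,4] -> miss, prune

9 AABB tests over nodes [0, 2, 4, 7, 1, 8, 16, 6, 9]; 1 leaf entered; closest P11.

== RESULT ==
1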